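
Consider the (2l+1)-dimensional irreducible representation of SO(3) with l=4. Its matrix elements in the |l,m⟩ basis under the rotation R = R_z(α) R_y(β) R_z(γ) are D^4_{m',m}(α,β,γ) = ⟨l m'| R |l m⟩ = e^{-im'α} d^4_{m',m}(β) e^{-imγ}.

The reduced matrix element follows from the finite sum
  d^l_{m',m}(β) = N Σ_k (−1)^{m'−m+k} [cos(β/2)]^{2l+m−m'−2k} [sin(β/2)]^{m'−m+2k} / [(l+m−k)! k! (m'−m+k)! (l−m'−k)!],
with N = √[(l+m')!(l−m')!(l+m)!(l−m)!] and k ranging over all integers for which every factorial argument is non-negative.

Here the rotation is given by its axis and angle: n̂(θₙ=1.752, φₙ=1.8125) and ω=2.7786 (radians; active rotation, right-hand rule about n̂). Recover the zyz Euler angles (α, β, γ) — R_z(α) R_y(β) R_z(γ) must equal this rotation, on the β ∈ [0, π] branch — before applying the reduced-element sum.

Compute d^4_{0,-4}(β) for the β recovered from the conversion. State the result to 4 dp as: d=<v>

d=0.0300

Axis–angle → zyz. n̂ = (sinθₙcosφₙ, sinθₙsinφₙ, cosθₙ) = (-0.235438, +0.955035, -0.180214), ω = 2.7786.
R = I cosω + sinω [n̂]ₓ + (1−cosω) n̂n̂ᵀ gives
  R = [-0.827588, -0.371063, +0.421201; -0.499041, +0.829912, -0.249408; -0.257014, -0.416604, -0.872001]
β = atan2(√(R₁₃²+R₂₃²), R₃₃) = 2.630071; α = atan2(R₂₃, R₁₃) mod 2π = 5.748569; γ = atan2(R₃₂, −R₃₁) mod 2π = 5.265162
d^4_{0,-4}(β=2.6301) via the finite sum:
With c≡cos(β/2)=0.252982 and s≡sin(β/2)=0.967471, N=[24·24·1·40320]^{1/2}=4819.161753
Admissible k: 0..0 (factorial args all ≥0)
  k=0: (−1)^4·4819.1618/(576)·0.2530^4·0.9675^4 = +0.030023
d^4_{0,-4}(2.6301) = +0.030023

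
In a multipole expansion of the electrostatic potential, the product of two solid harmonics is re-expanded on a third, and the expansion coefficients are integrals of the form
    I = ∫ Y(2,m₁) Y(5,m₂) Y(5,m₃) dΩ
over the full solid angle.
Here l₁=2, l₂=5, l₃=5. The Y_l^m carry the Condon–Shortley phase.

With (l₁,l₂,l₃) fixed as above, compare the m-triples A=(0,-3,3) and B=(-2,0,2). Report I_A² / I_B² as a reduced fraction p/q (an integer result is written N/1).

1/140

Shared (l₁,l₂,l₃)=(2,5,5): N and (l;000)² cancel in I_A²/I_B².
A: Δ = 2!·2!·8!/13! = 1/38610; Racah Σ t=0..2: t=0:+1/5760 t=1:−1/5040 t=2:+1/161280 = -1/53760; ⇒ 3j(2 5 5; 0 -3 3)² = 1/4290, sgn -1
B: Δ = 2!·2!·8!/13! = 1/38610; Racah Σ t=2..2: t=2:+1/2880 = 1/2880; ⇒ 3j(2 5 5; -2 0 2)² = 14/429, sgn -1
I_A²/I_B² = (1/4290)/(14/429) = 1/140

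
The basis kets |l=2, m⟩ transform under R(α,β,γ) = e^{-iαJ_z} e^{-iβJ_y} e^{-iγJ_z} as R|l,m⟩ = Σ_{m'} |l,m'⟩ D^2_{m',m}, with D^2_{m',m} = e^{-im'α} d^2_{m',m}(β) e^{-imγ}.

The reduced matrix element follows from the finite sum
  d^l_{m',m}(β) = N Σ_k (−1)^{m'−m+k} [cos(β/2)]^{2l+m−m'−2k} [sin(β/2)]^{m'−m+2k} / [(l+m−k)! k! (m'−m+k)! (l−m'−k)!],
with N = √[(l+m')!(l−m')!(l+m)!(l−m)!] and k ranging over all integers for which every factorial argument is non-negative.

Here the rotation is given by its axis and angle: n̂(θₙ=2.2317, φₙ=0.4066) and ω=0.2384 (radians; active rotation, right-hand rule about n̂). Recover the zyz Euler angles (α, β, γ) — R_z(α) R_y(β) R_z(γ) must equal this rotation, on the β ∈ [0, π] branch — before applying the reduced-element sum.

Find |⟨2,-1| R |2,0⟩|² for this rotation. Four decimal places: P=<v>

P=0.0506

Axis–angle → zyz. n̂ = (sinθₙcosφₙ, sinθₙsinφₙ, cosθₙ) = (+0.725076, +0.312214, -0.613830), ω = 0.2384.
R = I cosω + sinω [n̂]ₓ + (1−cosω) n̂n̂ᵀ gives
  R = [+0.986586, +0.151358, +0.061141; -0.138552, +0.974474, -0.176646; -0.086317, +0.165805, +0.982374]
β = atan2(√(R₁₃²+R₂₃²), R₃₃) = 0.188034; α = atan2(R₂₃, R₁₃) mod 2π = 5.045604; γ = atan2(R₃₂, −R₃₁) mod 2π = 1.090811
Split into d^2_{-1,0}(β=0.1880) × two z-phases.
Half-angle: c=0.995584, s=0.093878. N=√(1·6·2·2)=4.898979
k∈{1,2} keeps every argument non-negative
  k=1: (−1)^0·4.8990/(2)·0.9956^3·0.0939^1 = +0.226921
  k=2: (−1)^1·4.8990/(2)·0.9956^1·0.0939^3 = -0.002018
d^2_{-1,0}(0.1880) = +0.226921 -0.002018 = +0.224903
|D^2_{-1,0}|² = |d^2_{-1,0}(β)|² = (+0.224903)² = 0.050581 (the z-rotation phases have unit modulus)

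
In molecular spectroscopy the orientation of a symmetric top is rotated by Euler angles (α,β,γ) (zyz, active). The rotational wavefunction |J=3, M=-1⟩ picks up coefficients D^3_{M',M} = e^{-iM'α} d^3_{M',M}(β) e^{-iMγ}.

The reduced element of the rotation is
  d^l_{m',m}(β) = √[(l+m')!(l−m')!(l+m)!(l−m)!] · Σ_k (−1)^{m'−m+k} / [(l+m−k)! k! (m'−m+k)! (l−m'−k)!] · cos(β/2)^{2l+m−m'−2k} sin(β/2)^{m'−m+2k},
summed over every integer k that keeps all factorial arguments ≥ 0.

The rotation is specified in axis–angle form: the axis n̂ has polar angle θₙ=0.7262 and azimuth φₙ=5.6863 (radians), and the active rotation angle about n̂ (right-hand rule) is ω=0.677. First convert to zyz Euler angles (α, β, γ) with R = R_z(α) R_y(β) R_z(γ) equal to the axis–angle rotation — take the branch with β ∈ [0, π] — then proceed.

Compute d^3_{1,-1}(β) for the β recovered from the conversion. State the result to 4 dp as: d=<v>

Axis–angle → zyz. n̂ = (sinθₙcosφₙ, sinθₙsinφₙ, cosθₙ) = (+0.549215, -0.373233, +0.747703), ω = 0.6770.
R = I cosω + sinω [n̂]ₓ + (1−cosω) n̂n̂ᵀ gives
  R = [+0.845980, -0.513613, -0.143248; +0.423196, +0.810178, -0.405607; +0.324381, +0.282513, +0.902753]
β = atan2(√(R₁₃²+R₂₃²), R₃₃) = 0.444669; α = atan2(R₂₃, R₁₃) mod 2π = 4.372894; γ = atan2(R₃₂, −R₃₁) mod 2π = 2.425072
d^3_{1,-1}(β=0.4447) via the finite sum:
With c≡cos(β/2)=0.975385 and s≡sin(β/2)=0.220507, N=[24·2·2·24]^{1/2}=48.000000
Admissible k: 0..2 (factorial args all ≥0)
  k=0: (−1)^2·48.0000/(8)·0.9754^4·0.2205^2 = +0.264059
  k=1: (−1)^3·48.0000/(6)·0.9754^2·0.2205^4 = -0.017994
  k=2: (−1)^4·48.0000/(48)·0.9754^0·0.2205^6 = +0.000115
d^3_{1,-1}(0.4447) = +0.264059 -0.017994 +0.000115 = +0.246180

d=0.2462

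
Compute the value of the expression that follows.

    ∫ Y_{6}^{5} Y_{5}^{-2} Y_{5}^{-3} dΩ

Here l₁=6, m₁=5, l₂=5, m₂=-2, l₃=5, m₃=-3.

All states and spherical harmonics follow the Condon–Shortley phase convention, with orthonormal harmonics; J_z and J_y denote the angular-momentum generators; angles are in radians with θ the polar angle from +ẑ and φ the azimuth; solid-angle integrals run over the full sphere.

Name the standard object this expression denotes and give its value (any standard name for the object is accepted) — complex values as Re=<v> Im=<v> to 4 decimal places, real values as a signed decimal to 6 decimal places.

This is a Gaunt coefficient — the integral of a triple product of spherical harmonics over the sphere.
m-sum 0 ✓  L=16 even ✓  1≤5≤11 ✓
Π(2lᵢ+1) = 13×11×11 = 1573
triangle coeff Δ(6,5,5) = 1/28588560
Σ_t [1,5]: t=1:−1/345600 t=2:+1/13824 t=3:−1/5184 t=4:+1/13824 t=5:−1/345600 = -7/129600
(3j)²=80/7293 [(6 5 5; 0 0 0)], sign=+1
Σ_t [0,1]: t=0:+1/518400 t=1:−1/345600 = -1/1036800
(3j)²=7/2210 [(6 5 5; 5 -2 -3)], sign=-1
⇒ 4πI² = 616/11271
I = (-1)√(616/11271/(4π)) = -0.06594839

Gaunt coefficient, -0.065948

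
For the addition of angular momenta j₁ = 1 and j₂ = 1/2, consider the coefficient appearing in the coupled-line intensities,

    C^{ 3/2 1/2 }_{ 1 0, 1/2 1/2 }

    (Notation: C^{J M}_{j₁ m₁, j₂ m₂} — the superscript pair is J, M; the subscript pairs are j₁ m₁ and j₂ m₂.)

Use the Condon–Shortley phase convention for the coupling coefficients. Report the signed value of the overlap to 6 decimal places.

+0.816497

√[4·0!2!1!/4! · 1!1!1!0!2!1!] = √(2/3)
  +(−1)^0/∏(0,0,1,1,1,0)! = 1  (running 1)
⟨..|..⟩ = √(2/3)·(1) = +0.816497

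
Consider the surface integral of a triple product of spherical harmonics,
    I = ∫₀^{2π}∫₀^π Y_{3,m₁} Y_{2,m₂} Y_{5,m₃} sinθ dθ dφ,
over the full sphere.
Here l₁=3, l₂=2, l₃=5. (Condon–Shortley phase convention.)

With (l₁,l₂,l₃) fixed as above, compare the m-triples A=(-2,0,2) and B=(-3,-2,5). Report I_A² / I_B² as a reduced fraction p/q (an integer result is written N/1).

3/10

Shared (l₁,l₂,l₃)=(3,2,5): N and (l;000)² cancel in I_A²/I_B².
A: Δ = 0!·6!·4!/11! = 1/2310; Racah Σ t=0..0: t=0:+1/480 = 1/480; ⇒ 3j(3 2 5; -2 0 2)² = 3/110, sgn -1
B: Δ = 0!·6!·4!/11! = 1/2310; Racah Σ t=0..0: t=0:+1/17280 = 1/17280; ⇒ 3j(3 2 5; -3 -2 5)² = 1/11, sgn +1
I_A²/I_B² = (3/110)/(1/11) = 3/10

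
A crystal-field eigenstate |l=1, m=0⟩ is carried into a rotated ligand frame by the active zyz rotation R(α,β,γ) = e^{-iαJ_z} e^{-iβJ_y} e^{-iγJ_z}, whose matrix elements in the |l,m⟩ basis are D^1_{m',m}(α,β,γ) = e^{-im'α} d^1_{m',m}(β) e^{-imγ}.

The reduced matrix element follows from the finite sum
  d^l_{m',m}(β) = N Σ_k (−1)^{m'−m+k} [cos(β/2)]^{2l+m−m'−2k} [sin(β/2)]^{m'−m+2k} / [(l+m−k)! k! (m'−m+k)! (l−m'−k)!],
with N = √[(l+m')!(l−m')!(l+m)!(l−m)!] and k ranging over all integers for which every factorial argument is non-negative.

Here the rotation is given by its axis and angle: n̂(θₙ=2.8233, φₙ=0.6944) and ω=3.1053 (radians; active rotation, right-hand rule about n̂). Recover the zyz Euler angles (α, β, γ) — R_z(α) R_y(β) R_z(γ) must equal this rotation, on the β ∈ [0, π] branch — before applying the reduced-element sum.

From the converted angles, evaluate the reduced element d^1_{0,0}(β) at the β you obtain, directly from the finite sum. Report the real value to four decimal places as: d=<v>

d=0.8042

Axis–angle → zyz. n̂ = (sinθₙcosφₙ, sinθₙsinφₙ, cosθₙ) = (+0.240479, +0.200261, -0.949771), ω = 3.1053.
R = I cosω + sinω [n̂]ₓ + (1−cosω) n̂n̂ᵀ gives
  R = [-0.883719, +0.130748, -0.449383; +0.061824, -0.919159, -0.389006; -0.463916, -0.371554, +0.804195]
β = atan2(√(R₁₃²+R₂₃²), R₃₃) = 0.636477; α = atan2(R₂₃, R₁₃) mod 2π = 3.855098; γ = atan2(R₃₂, −R₃₁) mod 2π = 5.607891
d^1_{0,0}(β=0.6365) via the finite sum:
Half-angle: c=0.949788, s=0.312894. N=√(1·1·1·1)=1.000000
The bounds max(0,m−m')=0 and min(l+m,l−m')=1 give 2 terms
  k=0: (−1)^0·1.0000/(1)·0.9498^2·0.3129^0 = +0.902097
  k=1: (−1)^1·1.0000/(1)·0.9498^0·0.3129^2 = -0.097903
d^1_{0,0}(0.6365) = +0.902097 -0.097903 = +0.804195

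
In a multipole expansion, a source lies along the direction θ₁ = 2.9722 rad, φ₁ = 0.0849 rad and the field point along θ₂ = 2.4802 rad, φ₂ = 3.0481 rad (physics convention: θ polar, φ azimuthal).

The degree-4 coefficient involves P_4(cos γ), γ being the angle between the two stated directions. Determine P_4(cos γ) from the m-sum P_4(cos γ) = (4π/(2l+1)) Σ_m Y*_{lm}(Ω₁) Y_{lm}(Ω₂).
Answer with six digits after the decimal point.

-0.425062

Expand P_4 via completeness: Σ_{m} conj(Y_{4,m}) at Ω₁ times Y_{4,m} at Ω₂ —
  m=-4: (+0.000337+0.000119i) × (+0.058631+0.023009i) = +0.000017+0.000015i  (running Σ = +0.000017+0.000015i)
  m=-3: (-0.005721-0.001489i) × (+0.219936+0.063357i) = -0.001164-0.000690i  (running Σ = -0.001147-0.000675i)
  m=-2: (+0.054359+0.009320i) × (+0.416547+0.078809i) = +0.021909+0.008166i  (running Σ = +0.020762+0.007491i)
  m=-1: (-0.297737-0.025339i) × (+0.310304+0.029096i) = -0.091652-0.016526i  (running Σ = -0.070890-0.009035i)
  m=0: (+0.729016-0.000000i) × (-0.223107+0.000000i) = -0.162648+0.000000i  (running Σ = -0.233538-0.009035i)
  m=1: (+0.297737-0.025339i) × (-0.310304+0.029096i) = -0.091652+0.016526i  (running Σ = -0.325190+0.007491i)
  m=2: (+0.054359-0.009320i) × (+0.416547-0.078809i) = +0.021909-0.008166i  (running Σ = -0.303281-0.000675i)
  m=3: (+0.005721-0.001489i) × (-0.219936+0.063357i) = -0.001164+0.000690i  (running Σ = -0.304445+0.000015i)
  m=4: (+0.000337-0.000119i) × (+0.058631-0.023009i) = +0.000017-0.000015i  (running Σ = -0.304428+0.000000i)
Σ over m = -0.304428+0.000000i; ×(4π/9) → -0.425062+0.000000i. Real part: -0.425062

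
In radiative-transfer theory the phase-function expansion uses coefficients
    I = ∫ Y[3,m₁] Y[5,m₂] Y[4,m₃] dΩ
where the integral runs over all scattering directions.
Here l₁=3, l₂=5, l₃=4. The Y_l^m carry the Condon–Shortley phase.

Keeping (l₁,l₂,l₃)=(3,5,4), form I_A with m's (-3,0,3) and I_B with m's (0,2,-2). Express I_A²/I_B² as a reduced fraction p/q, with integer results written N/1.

Shared (l₁,l₂,l₃)=(3,5,4): N and (l;000)² cancel in I_A²/I_B².
A: Δ = 4!·2!·6!/13! = 1/180180; Racah Σ t=4..4: t=4:+1/5760 = 1/5760; ⇒ 3j(3 5 4; -3 0 3)² = 5/572, sgn -1
B: Δ = 4!·2!·6!/13! = 1/180180; Racah Σ t=1..3: t=1:−1/8640 t=2:+1/480 t=3:−1/576 = 1/4320; ⇒ 3j(3 5 4; 0 2 -2)² = 1/2145, sgn +1
I_A²/I_B² = (5/572)/(1/2145) = 75/4

75/4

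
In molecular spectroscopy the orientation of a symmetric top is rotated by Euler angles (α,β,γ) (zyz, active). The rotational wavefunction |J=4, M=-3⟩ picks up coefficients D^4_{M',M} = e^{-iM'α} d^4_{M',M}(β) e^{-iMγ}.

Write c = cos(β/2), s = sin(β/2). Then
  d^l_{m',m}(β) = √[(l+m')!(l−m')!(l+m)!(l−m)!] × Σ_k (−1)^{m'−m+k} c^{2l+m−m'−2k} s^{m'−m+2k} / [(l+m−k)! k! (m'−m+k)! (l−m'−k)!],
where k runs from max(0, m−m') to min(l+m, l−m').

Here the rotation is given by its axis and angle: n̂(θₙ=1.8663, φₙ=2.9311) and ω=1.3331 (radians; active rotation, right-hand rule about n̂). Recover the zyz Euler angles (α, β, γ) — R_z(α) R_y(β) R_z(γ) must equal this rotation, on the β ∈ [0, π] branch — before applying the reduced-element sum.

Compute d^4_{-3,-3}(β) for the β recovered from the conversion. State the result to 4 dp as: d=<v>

Axis–angle → zyz. n̂ = (sinθₙcosφₙ, sinθₙsinφₙ, cosθₙ) = (-0.935540, +0.199885, -0.291222), ω = 1.3331.
R = I cosω + sinω [n̂]ₓ + (1−cosω) n̂n̂ᵀ gives
  R = [+0.904613, +0.140065, +0.402563; -0.426002, +0.266011, +0.864731; +0.014032, -0.953740, +0.300305]
β = atan2(√(R₁₃²+R₂₃²), R₃₃) = 1.265784; α = atan2(R₂₃, R₁₃) mod 2π = 1.135099; γ = atan2(R₃₂, −R₃₁) mod 2π = 4.697677
d^4_{-3,-3}(β=1.2658) via the finite sum:
Half-angle: c=0.806320, s=0.591479. N=√(1·5040·1·5040)=5040.000000
The bounds max(0,m−m')=0 and min(l+m,l−m')=1 give 2 terms
  k=0: (−1)^0·5040.0000/(5040)·0.8063^8·0.5915^0 = +0.178674
  k=1: (−1)^1·5040.0000/(720)·0.8063^6·0.5915^2 = -0.673011
d^4_{-3,-3}(1.2658) = +0.178674 -0.673011 = -0.494338

d=-0.4943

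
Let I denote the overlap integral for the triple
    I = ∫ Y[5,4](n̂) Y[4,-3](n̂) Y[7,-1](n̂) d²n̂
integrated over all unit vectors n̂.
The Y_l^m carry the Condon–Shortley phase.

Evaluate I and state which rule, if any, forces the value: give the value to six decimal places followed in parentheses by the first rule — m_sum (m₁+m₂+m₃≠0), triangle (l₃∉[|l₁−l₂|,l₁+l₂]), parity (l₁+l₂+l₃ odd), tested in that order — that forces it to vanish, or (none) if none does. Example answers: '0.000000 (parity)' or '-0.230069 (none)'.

0.090705 (none)

Checks pass: Σm=0; 16 even; l₃=7∈[1,9].
(2·5+1)(2·4+1)(2·7+1) = 1485
Δ: 2! 8! 6! / 17! → 1/6126120
sum: t=0:+1/69120 t=1:−1/20736 t=2:+1/69120 = -1/51840
3j²(5 4 7; 0 0 0) = Δ·Π!·Σ² = 280/21879  (sign +1)
sum: t=0:+1/1209600 t=1:−1/29030400 = 23/29030400
3j²(5 4 7; 4 -3 -1) = Δ·Π!·Σ² = 529/97240  (sign +1)
combine: 4πI² = 1485·280/21879·529/97240 = 55545/537251
take √, sign +1: I = 0.09070452
No selection rule forces the value: the integral is nonzero (none).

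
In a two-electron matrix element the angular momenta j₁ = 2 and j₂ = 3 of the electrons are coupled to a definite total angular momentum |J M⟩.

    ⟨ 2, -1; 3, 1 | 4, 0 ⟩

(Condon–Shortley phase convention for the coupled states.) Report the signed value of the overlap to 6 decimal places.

triangle: 1!×3!×5!/10! = 720/3628800
(j±m)!: 1!×3!×4!×2!×4!×4! = 165888
prefactor² = (2J+1)×Δ×N² = 10368/35
  k=0: +1/(0!×1!×3!×4!×0!×1!) = 1/144
  k=1: −1/(1!×0!×2!×3!×1!×2!) = -1/24
Σ = -5/144  ⇒  CG² = 10368/35×(-5/144)² = 5/14
CG = −√(5/14) = -0.597614

-0.597614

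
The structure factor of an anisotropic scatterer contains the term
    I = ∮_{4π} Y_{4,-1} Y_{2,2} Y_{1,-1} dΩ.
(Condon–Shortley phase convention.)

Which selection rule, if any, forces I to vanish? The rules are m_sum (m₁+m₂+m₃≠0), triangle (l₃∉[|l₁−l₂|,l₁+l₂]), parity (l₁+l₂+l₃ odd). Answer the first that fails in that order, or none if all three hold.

triangle

m₁+m₂+m₃ = -1 + 2 − 1 = 0  ✓
triangle: need |l₁−l₂| ≤ l₃ ≤ l₁+l₂ = [2,6]; l₃=1 is outside  ✗
parity: l₁+l₂+l₃ = 7 is odd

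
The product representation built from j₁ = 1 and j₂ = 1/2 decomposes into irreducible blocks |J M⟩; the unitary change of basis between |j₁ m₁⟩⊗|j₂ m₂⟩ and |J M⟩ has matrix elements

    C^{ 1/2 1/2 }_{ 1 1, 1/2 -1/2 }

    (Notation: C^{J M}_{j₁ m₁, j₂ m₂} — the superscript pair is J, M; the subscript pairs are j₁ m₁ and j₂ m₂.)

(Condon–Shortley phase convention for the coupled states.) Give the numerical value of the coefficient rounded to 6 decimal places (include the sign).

j₁+j₂−J=1  J+j₁−j₂=1  J−j₁+j₂=0  j₁+j₂+J+1=3
(j₁±m₁, j₂±m₂, J±M) = (2,0,0,1,1,0)
P² = 2/3
sum k=0..0:
  [0] +1/1 = 1
S = 1
C² = P²·S² = 2/3 ; C = +0.816497

+√(2/3) ≈ +0.816497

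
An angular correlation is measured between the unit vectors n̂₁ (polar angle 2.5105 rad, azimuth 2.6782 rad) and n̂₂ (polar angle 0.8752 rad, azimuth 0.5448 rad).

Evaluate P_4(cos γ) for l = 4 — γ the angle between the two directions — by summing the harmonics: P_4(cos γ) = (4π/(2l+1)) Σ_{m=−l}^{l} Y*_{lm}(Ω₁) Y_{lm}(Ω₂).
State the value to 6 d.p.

Expand P_4 via completeness: Σ_{m} conj(Y_{4,m}) at Ω₁ times Y_{4,m} at Ω₂ —
  m=-4: Y*=-0.01496 - 0.05150j  Y=-0.08784 - 0.12611j  product -0.00518 + 0.00641j
  m=-3: Y*=0.03729 - 0.20420j  Y=-0.02307 - 0.36215j  product -0.07481 - 0.00879j
  m=-2: Y*=0.24914 - 0.33183j  Y=0.17106 - 0.32762j  product -0.06610 - 0.13839j
  m=-1: Y*=0.31512 - 0.15746j  Y=-0.02493 + 0.01511j  product -0.00548 + 0.00869j
  m=+0: Y*=-0.17808 + 0.00000j  Y=-0.36151 + 0.00000j  product 0.06438 + 0.00000j
  m=+1: Y*=-0.31512 - 0.15746j  Y=0.02493 + 0.01511j  product -0.00548 - 0.00869j
  m=+2: Y*=0.24914 + 0.33183j  Y=0.17106 + 0.32762j  product -0.06610 + 0.13839j
  m=+3: Y*=-0.03729 - 0.20420j  Y=0.02307 - 0.36215j  product -0.07481 + 0.00879j
  m=+4: Y*=-0.01496 + 0.05150j  Y=-0.08784 + 0.12611j  product -0.00518 - 0.00641j
Accumulated sum -0.23876 - 0.00000j; after 4π/(2l+1) scaling, -0.33337 - 0.00000j ⇒ P_4 = -0.333368

-0.333368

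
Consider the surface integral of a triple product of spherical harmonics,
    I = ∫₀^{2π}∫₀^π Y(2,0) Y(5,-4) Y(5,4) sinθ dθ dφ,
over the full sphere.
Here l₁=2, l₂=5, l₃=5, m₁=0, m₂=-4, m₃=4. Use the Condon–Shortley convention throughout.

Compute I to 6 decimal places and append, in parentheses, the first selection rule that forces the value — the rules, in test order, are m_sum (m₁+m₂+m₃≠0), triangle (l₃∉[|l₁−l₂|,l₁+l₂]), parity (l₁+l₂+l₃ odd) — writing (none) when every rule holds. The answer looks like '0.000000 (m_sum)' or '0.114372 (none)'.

Checks pass: Σm=0; 12 even; l₃=5∈[3,7].
(2·2+1)(2·5+1)(2·5+1) = 605
Δ: 2! 2! 8! / 13! → 1/38610
sum: t=0:+1/2880 t=1:−1/576 t=2:+1/2880 = -1/960
3j²(2 5 5; 0 0 0) = Δ·Π!·Σ² = 10/429  (sign +1)
sum: t=0:+1/20160 t=1:−1/40320 = 1/40320
3j²(2 5 5; 0 -4 4) = Δ·Π!·Σ² = 6/715  (sign -1)
combine: 4πI² = 605·10/429·6/715 = 20/169
take √, sign -1: I = -0.09704356
No selection rule forces the value: the integral is nonzero (none).

-0.097044 (none)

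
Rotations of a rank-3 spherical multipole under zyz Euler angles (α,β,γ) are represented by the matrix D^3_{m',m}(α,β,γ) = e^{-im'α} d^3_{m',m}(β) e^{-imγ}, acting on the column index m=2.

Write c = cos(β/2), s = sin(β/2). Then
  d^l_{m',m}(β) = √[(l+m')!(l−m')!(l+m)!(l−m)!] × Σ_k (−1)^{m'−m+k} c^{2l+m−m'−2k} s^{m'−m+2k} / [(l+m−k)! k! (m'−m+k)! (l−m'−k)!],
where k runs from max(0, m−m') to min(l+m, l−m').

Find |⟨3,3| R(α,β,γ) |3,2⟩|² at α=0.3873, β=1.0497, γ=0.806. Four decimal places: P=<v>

First d^3_{3,2}(β=1.0497), then the phase factors e^{-i(3)α} and e^{-i(2)γ}:
c=cos(1.049700/2)=0.865399, s=sin(1.049700/2)=0.501083; N=√[720·1·120·1]=293.938769
k: max(0,(2)−(3))=0 … min(3+(2),3−(3))=0
  k=0: (−1)^1·293.9388/(120)·0.8654^5·0.5011^1 = -0.595755
d^3_{3,2}(1.0497) = -0.595755
|D^3_{3,2}|² = |d^3_{3,2}(β)|² = (-0.595755)² = 0.354924 (the z-rotation phases have unit modulus)

P=0.3549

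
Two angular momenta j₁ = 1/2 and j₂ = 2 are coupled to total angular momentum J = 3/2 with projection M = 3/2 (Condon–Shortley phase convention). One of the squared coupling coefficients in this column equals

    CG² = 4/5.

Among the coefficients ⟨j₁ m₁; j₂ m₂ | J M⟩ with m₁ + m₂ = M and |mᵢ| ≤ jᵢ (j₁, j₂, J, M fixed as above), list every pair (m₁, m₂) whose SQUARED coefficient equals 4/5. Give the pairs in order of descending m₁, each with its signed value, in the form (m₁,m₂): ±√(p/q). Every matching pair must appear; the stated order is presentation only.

(-1/2,2): −√(4/5)

Admissible pairs with m₁+m₂ = M = 3/2: (-1/2,2), (1/2,1)
  (m₁,m₂)=(1/2,1): CG² = 1/5, CG = +√(1/5)
  (m₁,m₂)=(-1/2,2): CG² = 4/5, CG = −√(4/5)   ← matches the target
Pairs with CG² = 4/5: (-1/2,2): −√(4/5)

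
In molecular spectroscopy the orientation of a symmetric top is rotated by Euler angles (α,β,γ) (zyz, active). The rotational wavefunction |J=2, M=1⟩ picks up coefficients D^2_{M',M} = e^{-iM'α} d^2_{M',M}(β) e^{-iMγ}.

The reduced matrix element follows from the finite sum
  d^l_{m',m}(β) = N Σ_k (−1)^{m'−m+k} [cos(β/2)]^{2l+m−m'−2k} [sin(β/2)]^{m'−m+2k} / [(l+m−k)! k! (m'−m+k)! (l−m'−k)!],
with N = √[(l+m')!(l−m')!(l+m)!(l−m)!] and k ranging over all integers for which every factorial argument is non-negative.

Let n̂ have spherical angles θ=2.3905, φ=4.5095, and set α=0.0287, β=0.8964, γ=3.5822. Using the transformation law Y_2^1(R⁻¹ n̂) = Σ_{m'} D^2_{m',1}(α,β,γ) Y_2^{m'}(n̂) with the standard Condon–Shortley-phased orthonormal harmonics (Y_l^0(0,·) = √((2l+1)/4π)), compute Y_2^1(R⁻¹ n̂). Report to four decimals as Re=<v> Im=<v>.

Re=-0.0647 Im=0.3588

Need the full column D^2_{m',1} for m'=−2..2 at α=0.0287, β=0.8964, γ=3.5822.
cos(β/2)=0.901229, sin(β/2)=0.433344
d^2_{-2,1}: single k=3 term ⇒ +0.146677;  D = -0.136039+0.054842i
d^2_{-1,1}: k∈[2..3] ⇒ +0.457569 -0.035264 = +0.422305;  D = -0.386983+0.169073i
d^2_{0,1}: k∈[1..2] ⇒ +0.776986 -0.179642 = +0.597344;  D = -0.540293+0.254760i
d^2_{1,1}: k∈[0..1] ⇒ +0.659690 -0.457569 = +0.202121;  D = -0.180268+0.091413i
d^2_{2,1}: single k=0 term ⇒ -0.634407;  D = +0.557349-0.303041i
Y_2^{m'}(θ=2.3905,φ=4.5095) and Σ D·Y over m':
  (-0.1360+0.0548i)·(-0.1653-0.0710i)  (-0.3870+0.1691i)·(+0.0777-0.3775i)  (-0.5403+0.2548i)·(+0.1901+0.0000i)  (-0.1803+0.0914i)·(-0.0777-0.3775i)  (+0.5573-0.3030i)·(-0.1653+0.0710i)
Y_2^1(R⁻¹ n̂) = -0.064678+0.358845i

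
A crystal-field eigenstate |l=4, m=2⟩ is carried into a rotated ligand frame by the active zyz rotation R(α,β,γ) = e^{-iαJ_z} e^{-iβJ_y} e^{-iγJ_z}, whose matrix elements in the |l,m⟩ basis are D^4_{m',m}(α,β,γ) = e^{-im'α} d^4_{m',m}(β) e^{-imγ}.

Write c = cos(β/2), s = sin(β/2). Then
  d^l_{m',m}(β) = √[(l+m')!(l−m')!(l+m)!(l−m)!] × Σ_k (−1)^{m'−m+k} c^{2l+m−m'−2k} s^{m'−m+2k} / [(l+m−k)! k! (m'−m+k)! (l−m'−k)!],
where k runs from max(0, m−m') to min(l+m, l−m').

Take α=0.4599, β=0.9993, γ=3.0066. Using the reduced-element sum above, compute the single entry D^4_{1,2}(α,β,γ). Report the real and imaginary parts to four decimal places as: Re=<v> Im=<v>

Split into d^4_{1,2}(β=0.9993) × two z-phases.
c=cos(0.999300/2)=0.877750, s=sin(0.999300/2)=0.479118; N=√[120·6·720·2]=1018.233765
k: max(0,(2)−(1))=1 … min(4+(2),4−(1))=3
  k=1: (−1)^0·1018.2338/(240)·0.8778^7·0.4791^1 = +0.815973
  k=2: (−1)^1·1018.2338/(48)·0.8778^5·0.4791^3 = -1.215597
  k=3: (−1)^2·1018.2338/(72)·0.8778^3·0.4791^5 = +0.241458
d^4_{1,2}(0.9993) = +0.815973 -1.215597 +0.241458 = -0.158165
D = (+0.896097-0.443858i)·(-0.158165)·(+0.963775+0.266717i) = -0.155322+0.029858i

Re=-0.1553 Im=0.0299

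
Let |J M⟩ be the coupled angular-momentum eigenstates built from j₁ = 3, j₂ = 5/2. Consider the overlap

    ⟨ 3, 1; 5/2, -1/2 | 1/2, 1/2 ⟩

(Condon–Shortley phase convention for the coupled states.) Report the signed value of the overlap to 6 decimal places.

j₁+j₂−J=5  J+j₁−j₂=1  J−j₁+j₂=0  j₁+j₂+J+1=7
(j₁±m₁, j₂±m₂, J±M) = (4,2,2,3,1,0)
P² = 192/7
sum k=2..2:
  [2] +1/12 = 1/12
S = 1/12
C² = P²·S² = 4/21 ; C = +0.436436

+√(4/21) ≈ +0.436436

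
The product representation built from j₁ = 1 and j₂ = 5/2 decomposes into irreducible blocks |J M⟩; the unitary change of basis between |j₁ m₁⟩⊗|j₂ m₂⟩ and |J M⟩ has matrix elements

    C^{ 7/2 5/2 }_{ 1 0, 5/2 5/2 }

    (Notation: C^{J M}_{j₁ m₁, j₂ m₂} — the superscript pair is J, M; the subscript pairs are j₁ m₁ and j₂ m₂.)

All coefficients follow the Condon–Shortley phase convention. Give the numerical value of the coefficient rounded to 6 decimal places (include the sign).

+0.534522

√[8·0!2!5!/8! · 1!1!5!0!6!1!] = √(28800/7)
  +(−1)^0/∏(0,0,1,5,1,0)! = 1/120  (running 1/120)
⟨..|..⟩ = √(28800/7)·(1/120) = +0.534522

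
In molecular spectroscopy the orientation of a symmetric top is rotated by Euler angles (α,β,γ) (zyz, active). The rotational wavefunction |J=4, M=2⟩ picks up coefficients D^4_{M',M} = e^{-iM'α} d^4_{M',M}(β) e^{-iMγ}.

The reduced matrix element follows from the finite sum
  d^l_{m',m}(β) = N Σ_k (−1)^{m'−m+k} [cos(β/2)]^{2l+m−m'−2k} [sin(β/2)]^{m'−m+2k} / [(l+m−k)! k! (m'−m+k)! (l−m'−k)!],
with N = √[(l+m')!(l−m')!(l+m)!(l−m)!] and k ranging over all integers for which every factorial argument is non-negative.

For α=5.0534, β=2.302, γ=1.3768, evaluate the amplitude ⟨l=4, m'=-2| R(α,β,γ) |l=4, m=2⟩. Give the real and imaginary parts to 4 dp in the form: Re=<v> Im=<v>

Re=-0.1846 Im=-0.3373

First d^4_{-2,2}(β=2.3020), then the phase factors e^{-i(-2)α} and e^{-i(2)γ}:
c=cos(2.302000/2)=0.407574, s=sin(2.302000/2)=0.913172; N=√[2·720·720·2]=1440.000000
k: max(0,(2)−(-2))=4 … min(4+(2),4−(-2))=6
  k=4: (−1)^0·1440.0000/(96)·0.4076^4·0.9132^4 = +0.287826
  k=5: (−1)^1·1440.0000/(120)·0.4076^2·0.9132^6 = -1.155874
  k=6: (−1)^2·1440.0000/(1440)·0.4076^0·0.9132^8 = +0.483527
d^4_{-2,2}(2.3020) = +0.287826 -1.155874 +0.483527 = -0.384522
D = (-0.776300-0.630364i)·(-0.384522)·(-0.925670-0.378331i) = -0.184613-0.337306i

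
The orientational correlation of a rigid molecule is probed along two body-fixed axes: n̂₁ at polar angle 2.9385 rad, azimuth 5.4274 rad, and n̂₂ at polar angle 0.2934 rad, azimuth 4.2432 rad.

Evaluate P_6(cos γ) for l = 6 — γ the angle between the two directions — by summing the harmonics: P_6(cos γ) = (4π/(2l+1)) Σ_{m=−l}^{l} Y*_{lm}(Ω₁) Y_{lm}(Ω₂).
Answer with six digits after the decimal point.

-0.141092

Summing Y*_{l m}(θ₁,φ₁)·Y_{l m}(θ₂,φ₂) over m ∈ [−6, 6]; prefactor 4π/(2·6+1) = 0.966644:
  m=-6: Y*=0.00001 + 0.00003j  Y=0.00027 - 0.00009j  product 0.00000 + 0.00000j
  m=-5: Y*=0.00023 - 0.00050j  Y=-0.00232 - 0.00227j  product -0.00000 + 0.00000j
  m=-4: Y*=-0.00542 + 0.00157j  Y=-0.00683 + 0.02161j  product 0.00000 - 0.00013j
  m=-3: Y*=0.03320 + 0.02148j  Y=0.10537 - 0.01735j  product 0.00387 + 0.00169j
  m=-2: Y*=-0.02622 - 0.18500j  Y=-0.19671 - 0.26843j  product -0.04450 + 0.04343j
  m=-1: Y*=-0.35164 + 0.40499j  Y=-0.26919 + 0.53101j  product -0.12039 - 0.29574j
  m=+0: Y*=0.62141 + 0.00000j  Y=0.28336 + 0.00000j  product 0.17608 + 0.00000j
  m=+1: Y*=0.35164 + 0.40499j  Y=0.26919 + 0.53101j  product -0.12039 + 0.29574j
  m=+2: Y*=-0.02622 + 0.18500j  Y=-0.19671 + 0.26843j  product -0.04450 - 0.04343j
  m=+3: Y*=-0.03320 + 0.02148j  Y=-0.10537 - 0.01735j  product 0.00387 - 0.00169j
  m=+4: Y*=-0.00542 - 0.00157j  Y=-0.00683 - 0.02161j  product 0.00000 + 0.00013j
  m=+5: Y*=-0.00023 - 0.00050j  Y=0.00232 - 0.00227j  product -0.00000 - 0.00000j
  m=+6: Y*=0.00001 - 0.00003j  Y=0.00027 + 0.00009j  product 0.00000 - 0.00000j
Accumulated sum -0.14596 - 0.00000j; after 4π/(2l+1) scaling, -0.14109 - 0.00000j ⇒ P_6 = -0.141092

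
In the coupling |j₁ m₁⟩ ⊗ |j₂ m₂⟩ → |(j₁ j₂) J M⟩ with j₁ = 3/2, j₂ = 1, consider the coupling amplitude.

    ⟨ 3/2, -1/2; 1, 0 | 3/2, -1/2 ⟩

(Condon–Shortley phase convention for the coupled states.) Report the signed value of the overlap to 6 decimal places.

j₁+j₂−J=1  J+j₁−j₂=2  J−j₁+j₂=1  j₁+j₂+J+1=5
(j₁±m₁, j₂±m₂, J±M) = (1,2,1,1,1,2)
P² = 4/15
sum k=0..1:
  [0] +1/2 = 1/2
  [1] −1/1 = -1
S = -1/2
C² = P²·S² = 1/15 ; C = -0.258199

-0.258199  (= −√(1/15))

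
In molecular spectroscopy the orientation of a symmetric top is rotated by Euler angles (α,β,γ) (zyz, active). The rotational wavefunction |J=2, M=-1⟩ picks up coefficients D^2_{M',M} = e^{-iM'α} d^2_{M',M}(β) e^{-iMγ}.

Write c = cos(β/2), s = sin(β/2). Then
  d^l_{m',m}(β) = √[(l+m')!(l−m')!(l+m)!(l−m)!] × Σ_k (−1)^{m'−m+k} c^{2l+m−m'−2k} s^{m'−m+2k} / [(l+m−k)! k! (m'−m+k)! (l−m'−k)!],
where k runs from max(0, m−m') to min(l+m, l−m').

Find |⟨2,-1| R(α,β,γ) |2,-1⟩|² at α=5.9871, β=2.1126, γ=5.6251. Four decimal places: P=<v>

Split into d^2_{-1,-1}(β=2.1126) × two z-phases.
With c≡cos(β/2)=0.492096 and s≡sin(β/2)=0.870541, N=[1·6·1·6]^{1/2}=6.000000
k: max(0,(-1)−(-1))=0 … min(2+(-1),2−(-1))=1
  k=0: (−1)^0·6.0000/(6)·0.4921^4·0.8705^0 = +0.058641
  k=1: (−1)^1·6.0000/(2)·0.4921^2·0.8705^2 = -0.550554
d^2_{-1,-1}(2.1126) = +0.058641 -0.550554 = -0.491913
|D^2_{-1,-1}|² = |d^2_{-1,-1}(β)|² = (-0.491913)² = 0.241978 (the z-rotation phases have unit modulus)

P=0.2420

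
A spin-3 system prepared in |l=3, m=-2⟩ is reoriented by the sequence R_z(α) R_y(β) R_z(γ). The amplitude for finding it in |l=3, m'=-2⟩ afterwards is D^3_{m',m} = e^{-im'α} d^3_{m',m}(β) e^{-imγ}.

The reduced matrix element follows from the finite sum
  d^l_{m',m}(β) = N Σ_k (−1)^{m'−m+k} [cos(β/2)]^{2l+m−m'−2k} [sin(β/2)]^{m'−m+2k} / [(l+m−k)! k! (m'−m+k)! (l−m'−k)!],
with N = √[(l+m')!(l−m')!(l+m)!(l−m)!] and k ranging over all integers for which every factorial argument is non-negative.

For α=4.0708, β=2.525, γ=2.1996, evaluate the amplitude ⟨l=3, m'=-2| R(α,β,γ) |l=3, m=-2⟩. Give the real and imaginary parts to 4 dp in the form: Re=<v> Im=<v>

Re=-0.0377 Im=0.0010

Split into d^3_{-2,-2}(β=2.5250) × two z-phases.
c=cos(2.525000/2)=0.303436, s=sin(2.525000/2)=0.952852; N=√[1·120·1·120]=120.000000
Admissible k: 0..1 (factorial args all ≥0)
  k=0: (−1)^0·120.0000/(120)·0.3034^6·0.9529^0 = +0.000781
  k=1: (−1)^1·120.0000/(24)·0.3034^4·0.9529^2 = -0.038485
d^3_{-2,-2}(2.5250) = +0.000781 -0.038485 = -0.037704
Phases: e^{-i·(-2)·4.0708}=-0.283669+0.958922i, e^{-i·(-2)·2.1996}=-0.308094-0.951356i ⇒ D=-0.037692+0.000964i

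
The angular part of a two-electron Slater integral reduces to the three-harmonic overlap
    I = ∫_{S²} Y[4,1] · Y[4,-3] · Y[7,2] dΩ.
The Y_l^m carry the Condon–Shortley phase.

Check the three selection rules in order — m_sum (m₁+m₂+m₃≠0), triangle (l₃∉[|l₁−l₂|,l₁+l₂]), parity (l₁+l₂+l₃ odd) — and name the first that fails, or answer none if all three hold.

parity

Σmᵢ = 0  ✓
l₃∈[|l₁−l₂|,l₁+l₂]=[0,8], have l₃=7  ✓
Σlᵢ = 15 ⇒ odd  ✗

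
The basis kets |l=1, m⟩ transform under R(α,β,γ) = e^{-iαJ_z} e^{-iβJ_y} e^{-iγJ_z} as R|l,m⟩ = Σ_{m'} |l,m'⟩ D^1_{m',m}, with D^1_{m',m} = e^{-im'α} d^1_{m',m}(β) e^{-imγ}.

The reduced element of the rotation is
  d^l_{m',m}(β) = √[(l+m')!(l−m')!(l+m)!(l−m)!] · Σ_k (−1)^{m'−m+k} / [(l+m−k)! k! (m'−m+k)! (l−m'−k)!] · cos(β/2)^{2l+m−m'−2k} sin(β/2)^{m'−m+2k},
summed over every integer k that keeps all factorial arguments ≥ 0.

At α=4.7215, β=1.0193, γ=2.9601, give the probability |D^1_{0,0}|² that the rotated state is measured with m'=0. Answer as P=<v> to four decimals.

First d^1_{0,0}(β=1.0193), then the phase factors e^{-i(0)α} and e^{-i(0)γ}:
c=cos(1.019300/2)=0.872915, s=sin(1.019300/2)=0.487872; N=√[1·1·1·1]=1.000000
k: max(0,(0)−(0))=0 … min(1+(0),1−(0))=1
  k=0: (−1)^0·1.0000/(1)·0.8729^2·0.4879^0 = +0.761981
  k=1: (−1)^1·1.0000/(1)·0.8729^0·0.4879^2 = -0.238019
d^1_{0,0}(1.0193) = +0.761981 -0.238019 = +0.523962
|D^1_{0,0}|² = |d^1_{0,0}(β)|² = (+0.523962)² = 0.274536 (the z-rotation phases have unit modulus)

P=0.2745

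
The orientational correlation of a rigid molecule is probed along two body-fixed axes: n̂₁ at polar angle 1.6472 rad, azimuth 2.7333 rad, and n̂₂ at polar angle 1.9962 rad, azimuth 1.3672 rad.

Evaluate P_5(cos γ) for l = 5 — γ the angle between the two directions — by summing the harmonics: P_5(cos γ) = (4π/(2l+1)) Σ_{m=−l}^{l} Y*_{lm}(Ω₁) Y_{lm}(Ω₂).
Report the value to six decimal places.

0.320606

Term-by-term m-sum for l=5 (normalisation 4π/11 = 1.142397):
  term(m=-5) = 0.11367 + 0.06927j   from Y*(Ω₁)=0.20742 + 0.40767j, Y(Ω₂)=0.24768 - 0.15281j
  term(m=-4) = 0.03154 - 0.03372j   from Y*(Ω₁)=0.00690 + 0.11051j, Y(Ω₂)=-0.28617 - 0.30326j
  term(m=-3) = 0.02608 + 0.03699j   from Y*(Ω₁)=0.11018 - 0.30570j, Y(Ω₂)=-0.07989 + 0.11411j
  term(m=-2) = -0.03290 + 0.01427j   from Y*(Ω₁)=0.08652 - 0.09209j, Y(Ω₂)=-0.26060 - 0.11239j
  term(m=-1) = -0.01349 - 0.06500j   from Y*(Ω₁)=-0.26940 + 0.11654j, Y(Ω₂)=-0.04573 + 0.22149j
  term(m=+0) = 0.03085 + 0.00000j   from Y*(Ω₁)=-0.13028 + 0.00000j, Y(Ω₂)=-0.23676 + 0.00000j
  term(m=+1) = -0.01349 + 0.06500j   from Y*(Ω₁)=0.26940 + 0.11654j, Y(Ω₂)=0.04573 + 0.22149j
  term(m=+2) = -0.03290 - 0.01427j   from Y*(Ω₁)=0.08652 + 0.09209j, Y(Ω₂)=-0.26060 + 0.11239j
  term(m=+3) = 0.02608 - 0.03699j   from Y*(Ω₁)=-0.11018 - 0.30570j, Y(Ω₂)=0.07989 + 0.11411j
  term(m=+4) = 0.03154 + 0.03372j   from Y*(Ω₁)=0.00690 - 0.11051j, Y(Ω₂)=-0.28617 + 0.30326j
  term(m=+5) = 0.11367 - 0.06927j   from Y*(Ω₁)=-0.20742 + 0.40767j, Y(Ω₂)=-0.24768 - 0.15281j
Σ over m = 0.28064 + 0.00000j; ×(4π/11) → 0.32061 + 0.00000j. Real part: 0.320606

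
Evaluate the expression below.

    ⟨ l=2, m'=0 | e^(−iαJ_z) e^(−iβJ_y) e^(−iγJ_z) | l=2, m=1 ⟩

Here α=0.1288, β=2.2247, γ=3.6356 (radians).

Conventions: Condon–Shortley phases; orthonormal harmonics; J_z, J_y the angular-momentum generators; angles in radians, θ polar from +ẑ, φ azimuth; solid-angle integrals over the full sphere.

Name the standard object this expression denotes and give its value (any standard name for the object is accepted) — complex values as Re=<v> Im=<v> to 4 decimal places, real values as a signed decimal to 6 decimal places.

This is a Wigner D-matrix element — the rotation-matrix element ⟨l m'| R(α,β,γ) |l m⟩ in the angular-momentum basis.
Split into d^2_{0,1}(β=2.2247) × two z-phases.
Half-angle: c=0.442555, s=0.896741. N=√(2·2·6·1)=4.898979
Admissible k: 1..2 (factorial args all ≥0)
  k=1: (−1)^0·4.8990/(2)·0.4426^3·0.8967^1 = +0.190391
  k=2: (−1)^1·4.8990/(2)·0.4426^1·0.8967^3 = -0.781708
d^2_{0,1}(2.2247) = +0.190391 -0.781708 = -0.591317
Phases: e^{-i·(0)·0.1288}=+1.000000+0.000000i, e^{-i·(1)·3.6356}=-0.880440+0.474158i ⇒ D=+0.520619-0.280378i

Wigner D-matrix element, Re=0.5206 Im=-0.2804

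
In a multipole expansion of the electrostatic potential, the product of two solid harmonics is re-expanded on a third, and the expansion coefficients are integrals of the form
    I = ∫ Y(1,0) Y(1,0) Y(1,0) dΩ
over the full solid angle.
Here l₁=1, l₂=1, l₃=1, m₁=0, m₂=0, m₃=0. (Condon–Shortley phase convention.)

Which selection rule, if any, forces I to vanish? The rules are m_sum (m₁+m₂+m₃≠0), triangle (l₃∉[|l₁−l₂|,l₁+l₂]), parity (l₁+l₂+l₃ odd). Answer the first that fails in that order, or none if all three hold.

parity

m₁+m₂+m₃ = 0 + 0 + 0 = 0  ✓
triangle: |1−1|=0 ≤ l₃=1 ≤ 1+1=2  ✓
parity: l₁+l₂+l₃ = 3 is odd  ✗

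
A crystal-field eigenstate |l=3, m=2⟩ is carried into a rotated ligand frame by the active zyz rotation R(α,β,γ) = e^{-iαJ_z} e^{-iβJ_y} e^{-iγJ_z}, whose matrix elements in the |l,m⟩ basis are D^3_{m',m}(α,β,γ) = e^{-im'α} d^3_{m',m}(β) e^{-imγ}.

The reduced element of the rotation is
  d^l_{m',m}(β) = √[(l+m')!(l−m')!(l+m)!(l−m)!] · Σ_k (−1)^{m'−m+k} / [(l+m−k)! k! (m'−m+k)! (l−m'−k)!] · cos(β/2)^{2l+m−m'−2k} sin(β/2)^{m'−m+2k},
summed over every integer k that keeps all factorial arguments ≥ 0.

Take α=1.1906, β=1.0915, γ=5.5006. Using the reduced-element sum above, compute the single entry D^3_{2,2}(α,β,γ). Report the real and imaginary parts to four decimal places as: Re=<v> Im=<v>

Re=-0.2255 Im=0.2397

D^3_{2,2}(1.1906,1.0915,5.5006) = e^{-i·2·1.1906}·d^3_{2,2}(1.0915)·e^{-i·2·5.5006}. Compute d first:
c=cos(1.091500/2)=0.854738, s=sin(1.091500/2)=0.519059; N=√[120·1·120·1]=120.000000
Admissible k: 0..1 (factorial args all ≥0)
  k=0: (−1)^0·120.0000/(120)·0.8547^6·0.5191^0 = +0.389941
  k=1: (−1)^1·120.0000/(24)·0.8547^4·0.5191^2 = -0.719013
d^3_{2,2}(1.0915) = +0.389941 -0.719013 = -0.329072
D = (-0.724565-0.689206i)·(-0.329072)·(+0.005626+0.999984i) = -0.225453+0.239706i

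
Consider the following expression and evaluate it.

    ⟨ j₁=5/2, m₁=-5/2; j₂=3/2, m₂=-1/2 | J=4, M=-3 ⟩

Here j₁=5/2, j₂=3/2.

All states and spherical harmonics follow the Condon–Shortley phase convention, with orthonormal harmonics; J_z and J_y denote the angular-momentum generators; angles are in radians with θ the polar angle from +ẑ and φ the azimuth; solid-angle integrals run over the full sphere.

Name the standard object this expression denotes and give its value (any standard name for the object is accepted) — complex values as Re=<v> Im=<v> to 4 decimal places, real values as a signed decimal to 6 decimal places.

Clebsch–Gordan coefficient, +√(3/8) ≈ +0.612372

This is a Clebsch–Gordan (vector-coupling) coefficient.
√[9·0!5!3!/9! · 0!5!1!2!1!7!] = √(21600)
  +(−1)^0/∏(0,0,5,1,0,2)! = 1/240  (running 1/240)
⟨..|..⟩ = √(21600)·(1/240) = +0.612372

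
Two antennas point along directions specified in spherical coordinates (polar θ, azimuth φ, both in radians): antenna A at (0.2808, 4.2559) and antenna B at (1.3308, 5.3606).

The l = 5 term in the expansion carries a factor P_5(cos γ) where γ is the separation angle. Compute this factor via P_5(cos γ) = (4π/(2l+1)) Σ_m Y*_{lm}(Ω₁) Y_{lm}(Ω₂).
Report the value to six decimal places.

Addition theorem: P_5(cos γ) = (4π/11) Σ_m Y*_{lm}(Ω₁) Y_{lm}(Ω₂), m = −5…5:
  [-5]  conj(Y_{5,-5})(Ω₁) = -0.000574+0.000495i ; Y_{5,-5}(Ω₂) = -0.039851-0.399341i ; Δ = +0.000221+0.000210i
  [-4]  conj(Y_{5,-4})(Ω₁) = -0.002099-0.008048i ; Y_{5,-4}(Ω₂) = -0.264967-0.161997i ; Δ = -0.000748+0.002473i
  [-3]  conj(Y_{5,-3})(Ω₁) = +0.052725+0.010761i ; Y_{5,-3}(Ω₂) = +0.145062-0.056905i ; Δ = +0.008261-0.001439i
  [-2]  conj(Y_{5,-2})(Ω₁) = -0.135302+0.175123i ; Y_{5,-2}(Ω₂) = +0.085526-0.303852i ; Δ = +0.041639+0.056089i
  [-1]  conj(Y_{5,-1})(Ω₁) = -0.233710-0.475907i ; Y_{5,-1}(Ω₂) = +0.051847+0.068455i ; Δ = +0.020461-0.040673i
  [+0]  conj(Y_{5,0})(Ω₁) = +0.457445-0.000000i ; Y_{5,0}(Ω₂) = +0.312629+0.000000i ; Δ = +0.143010+0.000000i
  [+1]  conj(Y_{5,1})(Ω₁) = +0.233710-0.475907i ; Y_{5,1}(Ω₂) = -0.051847+0.068455i ; Δ = +0.020461+0.040673i
  [+2]  conj(Y_{5,2})(Ω₁) = -0.135302-0.175123i ; Y_{5,2}(Ω₂) = +0.085526+0.303852i ; Δ = +0.041639-0.056089i
  [+3]  conj(Y_{5,3})(Ω₁) = -0.052725+0.010761i ; Y_{5,3}(Ω₂) = -0.145062-0.056905i ; Δ = +0.008261+0.001439i
  [+4]  conj(Y_{5,4})(Ω₁) = -0.002099+0.008048i ; Y_{5,4}(Ω₂) = -0.264967+0.161997i ; Δ = -0.000748-0.002473i
  [+5]  conj(Y_{5,5})(Ω₁) = +0.000574+0.000495i ; Y_{5,5}(Ω₂) = +0.039851-0.399341i ; Δ = +0.000221-0.000210i
Accumulated sum +0.282679+0.000000i; after 4π/(2l+1) scaling, +0.322932+0.000000i ⇒ P_5 = 0.322932

0.322932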